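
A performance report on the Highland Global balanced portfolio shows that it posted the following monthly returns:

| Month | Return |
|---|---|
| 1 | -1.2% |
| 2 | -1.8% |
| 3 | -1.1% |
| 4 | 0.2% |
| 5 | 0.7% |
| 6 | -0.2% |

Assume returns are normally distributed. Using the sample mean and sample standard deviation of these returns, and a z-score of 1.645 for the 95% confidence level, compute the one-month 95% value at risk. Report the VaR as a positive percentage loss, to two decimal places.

r̄ = (-1.2 − 1.8 − 1.1 + 0.2 + 0.7 − 0.2) / 6 = -3.40 / 6 = -0.5667%
Sample σ = √[Σ(r − r̄)² / 5] = √[4.5333 / 5] = √0.9067 = 0.9522%
VaR = −(r̄ − z·σ) = −(-0.5667 − 1.645 × 0.9522) = −(-2.1331) = 2.1331%

2.13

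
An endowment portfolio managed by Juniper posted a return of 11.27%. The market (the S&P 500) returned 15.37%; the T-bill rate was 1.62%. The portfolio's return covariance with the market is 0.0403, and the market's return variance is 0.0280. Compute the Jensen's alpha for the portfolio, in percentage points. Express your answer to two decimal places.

-10.14

β = Cov / Var = 0.0403 / 0.0280 = 1.4393
E[R] = Rf + β(Rm − Rf) = 1.62% + 1.4393 × (15.37% − 1.62%) = 21.4104%
α = Rp − E[R] = 11.27% − 21.4104% = -10.1404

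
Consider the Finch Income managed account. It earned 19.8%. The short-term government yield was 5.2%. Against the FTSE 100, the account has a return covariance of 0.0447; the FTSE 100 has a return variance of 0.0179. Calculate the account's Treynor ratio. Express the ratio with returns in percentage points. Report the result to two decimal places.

5.85

β = Cov / Var = 0.0447 / 0.0179 = 2.4972
Treynor = (Rp − Rf) / β = (19.8% − 5.2%) / 2.4972 = 14.60 / 2.4972 = 5.8465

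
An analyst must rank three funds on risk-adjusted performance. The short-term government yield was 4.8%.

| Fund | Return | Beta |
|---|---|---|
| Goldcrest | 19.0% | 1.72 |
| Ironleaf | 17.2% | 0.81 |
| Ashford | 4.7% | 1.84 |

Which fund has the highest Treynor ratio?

Ironleaf

Goldcrest: Treynor = (19.0% − 4.8%) / 1.72 = 8.256
Ironleaf: Treynor = (17.2% − 4.8%) / 0.81 = 15.309
Ashford: Treynor = (4.7% − 4.8%) / 1.84 = -0.054
Highest: Ironleaf (15.309).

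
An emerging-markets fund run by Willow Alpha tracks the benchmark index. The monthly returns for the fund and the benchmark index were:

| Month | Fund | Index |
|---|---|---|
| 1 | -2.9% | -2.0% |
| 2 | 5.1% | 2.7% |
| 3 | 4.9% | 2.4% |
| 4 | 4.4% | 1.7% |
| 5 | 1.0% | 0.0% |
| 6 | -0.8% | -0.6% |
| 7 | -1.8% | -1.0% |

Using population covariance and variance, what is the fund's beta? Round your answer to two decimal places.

r̄p = 1.4143%,  r̄m = 0.4571%
Cov = Σ(rp − r̄p)(rm − r̄m) / 7 = 5.2235
Var(rm) = Σ(rm − r̄m)² / 7 = 2.8339
β = Cov / Var = 5.2235 / 2.8339 = 1.8432

1.84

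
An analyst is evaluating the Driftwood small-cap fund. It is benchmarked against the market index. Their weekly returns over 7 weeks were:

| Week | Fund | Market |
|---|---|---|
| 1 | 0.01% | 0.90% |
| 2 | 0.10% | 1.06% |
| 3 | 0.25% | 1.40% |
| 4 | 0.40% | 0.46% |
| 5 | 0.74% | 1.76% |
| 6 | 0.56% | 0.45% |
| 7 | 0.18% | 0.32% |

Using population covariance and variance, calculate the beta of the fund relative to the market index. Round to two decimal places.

0.13

r̄p = 0.3200%,  r̄m = 0.9071%
Cov = Σ(rp − r̄p)(rm − r̄m) / 7 = 0.0327
Var(rm) = Σ(rm − r̄m)² / 7 = 0.2496
β = Cov / Var = 0.0327 / 0.2496 = 0.1310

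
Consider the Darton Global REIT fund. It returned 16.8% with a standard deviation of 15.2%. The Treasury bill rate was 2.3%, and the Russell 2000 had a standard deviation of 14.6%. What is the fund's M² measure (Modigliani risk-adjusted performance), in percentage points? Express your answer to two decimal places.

16.23

Sharpe = (Rp − Rf) / σp = (16.8% − 2.3%) / 15.2% = 0.9539
M² = Rf + Sharpe × σm = 2.3% + 0.9539 × 14.6% = 16.2269%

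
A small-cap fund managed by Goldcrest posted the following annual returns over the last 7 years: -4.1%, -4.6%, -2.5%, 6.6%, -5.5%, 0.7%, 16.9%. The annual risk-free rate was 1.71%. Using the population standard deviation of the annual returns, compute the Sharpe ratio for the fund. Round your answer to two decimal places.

-0.08

Mean return μ = 7.50 / 7 = 1.0714%
Σ(r − μ)² = (-4.1 − 1.0714)² + (-4.6 − 1.0714)² + (-2.5 − 1.0714)² + … = 396.0943
population σ = √(396.0943 / 7) = √56.5849 = 7.5223%
Sharpe = (μ − rf) / σ = (1.0714 − 1.71) / 7.5223 = -0.6386 / 7.5223 = -0.0849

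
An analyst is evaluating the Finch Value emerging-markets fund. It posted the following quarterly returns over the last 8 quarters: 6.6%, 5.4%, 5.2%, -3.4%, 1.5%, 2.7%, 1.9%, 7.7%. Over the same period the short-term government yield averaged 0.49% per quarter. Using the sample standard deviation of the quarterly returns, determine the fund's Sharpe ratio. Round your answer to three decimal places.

r̄ = (6.6 + 5.4 + 5.2 − 3.4 + 1.5 + 2.7 + 1.9 + 7.7) / 8 = 3.4500%
Σ(r − r̄)² = (6.6 − 3.4500)² + (5.4 − 3.4500)² + (5.2 − 3.4500)² + … = 88.5400
sample σ = √(88.5400 / 7) = √12.6486 = 3.5565%
Sharpe = (r̄ − rf) / σ = (3.4500 − 0.49) / 3.5565 = 2.9600 / 3.5565 = 0.8323

0.832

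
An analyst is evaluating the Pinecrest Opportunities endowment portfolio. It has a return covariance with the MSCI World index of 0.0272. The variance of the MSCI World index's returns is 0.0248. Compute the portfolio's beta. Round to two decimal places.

1.10

β = Cov(Rp, Rm) / Var(Rm) = 0.0272 / 0.0248 = 1.0968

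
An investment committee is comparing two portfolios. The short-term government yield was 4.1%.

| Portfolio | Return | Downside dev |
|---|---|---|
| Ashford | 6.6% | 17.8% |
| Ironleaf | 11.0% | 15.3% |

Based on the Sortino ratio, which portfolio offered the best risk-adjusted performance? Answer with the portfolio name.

Ashford: Sortino ratio = (6.6% − 4.1%) / 17.8% = 0.140
Ironleaf: Sortino ratio = (11.0% − 4.1%) / 15.3% = 0.451
Highest: Ironleaf (0.451).

Ironleaf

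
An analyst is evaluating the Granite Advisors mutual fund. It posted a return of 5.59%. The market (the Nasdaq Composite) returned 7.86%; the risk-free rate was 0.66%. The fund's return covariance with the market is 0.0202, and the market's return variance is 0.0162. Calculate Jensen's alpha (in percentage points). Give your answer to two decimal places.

β = Cov / Var = 0.0202 / 0.0162 = 1.2469
E[R] = Rf + β(Rm − Rf) = 0.66% + 1.2469 × (7.86% − 0.66%) = 9.6377%
α = Rp − E[R] = 5.59% − 9.6377% = -4.0477

-4.05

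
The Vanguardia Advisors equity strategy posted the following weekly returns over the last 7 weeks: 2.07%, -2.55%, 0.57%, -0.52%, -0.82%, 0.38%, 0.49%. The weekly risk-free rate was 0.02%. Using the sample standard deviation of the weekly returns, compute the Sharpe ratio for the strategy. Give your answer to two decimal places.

-0.05

r̄ = (2.07 − 2.55 + 0.57 − 0.52 − 0.82 + 0.38 + 0.49) / 7 = -0.0543%
Σ(r − r̄)² = 12.4190; sample σ = √(12.4190/6) = 1.4387%
Sharpe = (r̄ − rf) / σ = (-0.0543 − 0.02) / 1.4387 = -0.0743 / 1.4387 = -0.0516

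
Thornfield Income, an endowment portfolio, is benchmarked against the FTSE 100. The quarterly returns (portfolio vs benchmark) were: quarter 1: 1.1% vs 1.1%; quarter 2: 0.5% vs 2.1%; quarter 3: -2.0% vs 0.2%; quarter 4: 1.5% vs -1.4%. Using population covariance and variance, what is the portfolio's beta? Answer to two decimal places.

r̄p = 0.2750%,  r̄m = 0.5000%
Cov = Σ(rp − r̄p)(rm − r̄m) / 4 = -0.1975
Var(rm) = Σ(rm − r̄m)² / 4 = 1.6550
β = Cov / Var = -0.1975 / 1.6550 = -0.1193

-0.12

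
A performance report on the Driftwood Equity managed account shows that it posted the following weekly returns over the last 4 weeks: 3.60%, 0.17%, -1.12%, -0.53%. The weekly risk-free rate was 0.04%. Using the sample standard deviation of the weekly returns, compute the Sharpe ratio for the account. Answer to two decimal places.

r̄ = (3.6 + 0.17 − 1.12 − 0.53) / 4 = 2.120 / 4 = 0.5300%
Σ(r − r̄)² = (3.6 − 0.5300)² + (0.17 − 0.5300)² + … = 13.4006
sample σ = √(13.4006 / 3) = √4.4669 = 2.1135%
Sharpe = (r̄ − rf) / σ = (0.5300 − 0.04) / 2.1135 = 0.4900 / 2.1135 = 0.2318

0.23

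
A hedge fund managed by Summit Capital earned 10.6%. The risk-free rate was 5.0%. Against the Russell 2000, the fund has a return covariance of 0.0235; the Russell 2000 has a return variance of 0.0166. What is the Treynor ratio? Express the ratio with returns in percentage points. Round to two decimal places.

β = Cov / Var = 0.0235 / 0.0166 = 1.4157
Treynor = (Rp − Rf) / β = (10.6% − 5.0%) / 1.4157 = 5.60 / 1.4157 = 3.9556

3.96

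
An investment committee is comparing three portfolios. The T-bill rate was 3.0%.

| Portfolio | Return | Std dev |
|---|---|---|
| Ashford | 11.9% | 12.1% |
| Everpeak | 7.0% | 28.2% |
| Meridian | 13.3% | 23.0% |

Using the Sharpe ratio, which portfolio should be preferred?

Ashford

Ashford: Sharpe ratio = (11.9% − 3.0%) / 12.1% = 0.736
Everpeak: Sharpe ratio = (7.0% − 3.0%) / 28.2% = 0.142
Meridian: Sharpe ratio = (13.3% − 3.0%) / 23.0% = 0.448
Highest: Ashford (0.736).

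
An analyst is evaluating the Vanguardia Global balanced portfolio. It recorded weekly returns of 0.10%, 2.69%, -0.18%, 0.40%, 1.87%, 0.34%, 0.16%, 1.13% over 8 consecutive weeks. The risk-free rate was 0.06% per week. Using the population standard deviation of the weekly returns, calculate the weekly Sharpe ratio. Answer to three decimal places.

μ = (0.1 + 2.69 − 0.18 + 0.4 + 1.87 + 0.34 + 0.16 + 1.13) / 8 = 0.8138%
Population std dev = √[7.0560 / 8] = 0.9391%
Sharpe = (μ − rf) / σ = (0.8138 − 0.06) / 0.9391 = 0.7538 / 0.9391 = 0.8027

0.803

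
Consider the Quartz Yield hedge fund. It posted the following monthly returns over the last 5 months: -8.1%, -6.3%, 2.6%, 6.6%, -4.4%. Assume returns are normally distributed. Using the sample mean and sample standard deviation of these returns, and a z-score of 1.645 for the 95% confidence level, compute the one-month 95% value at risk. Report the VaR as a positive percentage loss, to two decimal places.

12.21

Mean return r̄ = -9.60 / 5 = -1.9200%
Sample σ = √[Σ(r − r̄)² / 4] = √[156.5480 / 4] = √39.1370 = 6.2560%
VaR = −(r̄ − z·σ) = −(-1.9200 − 1.645 × 6.2560) = −(-12.2111) = 12.2111%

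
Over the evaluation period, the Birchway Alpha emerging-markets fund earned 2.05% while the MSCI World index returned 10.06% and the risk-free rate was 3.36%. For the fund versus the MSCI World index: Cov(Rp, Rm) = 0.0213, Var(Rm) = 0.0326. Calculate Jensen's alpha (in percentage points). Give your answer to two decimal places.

β = Cov / Var = 0.0213 / 0.0326 = 0.6534
E[R] = Rf + β(Rm − Rf) = 3.36% + 0.6534 × (10.06% − 3.36%) = 7.7378%
α = Rp − E[R] = 2.05% − 7.7378% = -5.6878

-5.69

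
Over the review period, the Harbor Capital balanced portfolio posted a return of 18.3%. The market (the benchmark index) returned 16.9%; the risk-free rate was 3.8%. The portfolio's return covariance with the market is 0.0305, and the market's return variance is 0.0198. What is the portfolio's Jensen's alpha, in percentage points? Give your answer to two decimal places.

β = Cov / Var = 0.0305 / 0.0198 = 1.5404
E[R] = Rf + β(Rm − Rf) = 3.8% + 1.5404 × (16.9% − 3.8%) = 23.9792%
α = Rp − E[R] = 18.3% − 23.9792% = -5.6792

-5.68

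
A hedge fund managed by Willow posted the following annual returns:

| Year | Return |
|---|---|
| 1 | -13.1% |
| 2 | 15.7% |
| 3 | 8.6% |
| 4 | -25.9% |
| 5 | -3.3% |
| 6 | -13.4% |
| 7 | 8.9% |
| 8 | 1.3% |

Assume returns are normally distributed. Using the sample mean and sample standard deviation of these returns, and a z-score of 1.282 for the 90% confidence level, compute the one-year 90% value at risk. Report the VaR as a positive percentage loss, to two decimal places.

20.64

r̄ = (-13.1 + 15.7 + 8.6 − 25.9 − 3.3 − 13.4 + 8.9 + 1.3) / 8 = -21.20 / 8 = -2.6500%
Σ(r − r̄)² = (-13.1 − (-2.6500))² + (15.7 − (-2.6500))² + (8.6 − (-2.6500))² + … = 1378.0400
sample σ = √(1378.0400 / 7) = √196.8629 = 14.0308%
VaR = −(r̄ − z·σ) = −(-2.6500 − 1.282 × 14.0308) = −(-20.6375) = 20.6375%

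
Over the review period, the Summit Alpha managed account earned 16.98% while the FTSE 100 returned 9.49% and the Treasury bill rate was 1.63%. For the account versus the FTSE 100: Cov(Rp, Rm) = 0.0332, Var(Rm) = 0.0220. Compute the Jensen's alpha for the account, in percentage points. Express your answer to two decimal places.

3.49

β = Cov / Var = 0.0332 / 0.0220 = 1.5091
E[R] = Rf + β(Rm − Rf) = 1.63% + 1.5091 × (9.49% − 1.63%) = 13.4915%
α = Rp − E[R] = 16.98% − 13.4915% = 3.4885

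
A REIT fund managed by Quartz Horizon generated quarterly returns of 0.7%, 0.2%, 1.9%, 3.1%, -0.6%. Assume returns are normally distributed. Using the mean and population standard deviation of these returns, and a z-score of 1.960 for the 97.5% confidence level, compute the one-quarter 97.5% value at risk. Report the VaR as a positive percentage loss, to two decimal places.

1.49

Mean return r̄ = 5.30 / 5 = 1.0600%
Σ(r − r̄)² = (0.7 − 1.0600)² + (0.2 − 1.0600)² + (1.9 − 1.0600)² + … = 8.4920
σ = √[8.4920 / 5] = 1.3032%
VaR = −(r̄ − z·σ) = −(1.0600 − 1.960 × 1.3032) = −(-1.4943) = 1.4943%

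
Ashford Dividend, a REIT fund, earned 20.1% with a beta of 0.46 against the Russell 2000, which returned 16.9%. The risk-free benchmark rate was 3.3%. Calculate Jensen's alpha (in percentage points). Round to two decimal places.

CAPM expected return = Rf + β(Rm − Rf) = 3.3% + 0.46 × (16.9% − 3.3%) = 3.3 + 0.46 × 13.60 = 9.5560%
Jensen's α = Rp − E[R] = 20.1% − 9.5560% = 10.5440

10.54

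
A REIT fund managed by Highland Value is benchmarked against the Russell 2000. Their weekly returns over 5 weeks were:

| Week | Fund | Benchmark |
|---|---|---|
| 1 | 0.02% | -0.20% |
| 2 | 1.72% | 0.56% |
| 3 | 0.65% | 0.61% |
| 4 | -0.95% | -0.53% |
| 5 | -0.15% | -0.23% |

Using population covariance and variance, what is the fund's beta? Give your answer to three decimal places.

r̄p = 0.2580%,  r̄m = 0.0420%
Cov = Σ(rp − r̄p)(rm − r̄m) / 5 = 0.3679
Var(rm) = Σ(rm − r̄m)² / 5 = 0.2101
β = Cov / Var = 0.3679 / 0.2101 = 1.7511

1.751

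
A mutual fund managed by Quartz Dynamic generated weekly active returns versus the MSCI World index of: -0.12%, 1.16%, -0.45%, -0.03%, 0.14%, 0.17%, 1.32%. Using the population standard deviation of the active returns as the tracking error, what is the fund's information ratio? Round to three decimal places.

0.507

r̄ = (-0.12 + 1.16 − 0.45 − 0.03 + 0.14 + 0.17 + 1.32) / 7 = 2.190 / 7 = 0.3129%
Σ(r − r̄)² = (-0.12 − 0.3129)² + (1.16 − 0.3129)² + (-0.45 − 0.3129)² + … = 2.6691
σ = √[2.6691 / 7] = 0.6175%
IR = r̄ / tracking error = 0.3129 / 0.6175 = 0.5067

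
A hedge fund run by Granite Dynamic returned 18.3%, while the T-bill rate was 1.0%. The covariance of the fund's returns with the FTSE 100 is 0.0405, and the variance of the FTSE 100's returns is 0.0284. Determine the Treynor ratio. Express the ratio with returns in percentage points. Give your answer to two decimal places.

β = Cov / Var = 0.0405 / 0.0284 = 1.4261
Treynor = (Rp − Rf) / β = (18.3% − 1.0%) / 1.4261 = 17.30 / 1.4261 = 12.1310

12.13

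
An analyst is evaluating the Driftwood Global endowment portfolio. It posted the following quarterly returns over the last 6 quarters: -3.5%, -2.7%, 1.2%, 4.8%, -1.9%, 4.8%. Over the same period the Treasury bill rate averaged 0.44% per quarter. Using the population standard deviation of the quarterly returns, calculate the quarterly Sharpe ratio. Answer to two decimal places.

0.00

Mean return r̄ = 2.70 / 6 = 0.4500%
Population σ = √[Σ(r − r̄)² / 6] = √[69.4550 / 6] = √11.5758 = 3.4023%
Sharpe = (r̄ − rf) / σ = (0.4500 − 0.44) / 3.4023 = 0.0100 / 3.4023 = 0.0029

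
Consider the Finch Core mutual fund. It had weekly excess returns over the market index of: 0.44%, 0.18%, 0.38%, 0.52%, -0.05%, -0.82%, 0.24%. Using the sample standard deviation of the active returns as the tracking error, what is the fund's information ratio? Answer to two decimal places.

Mean return μ = 0.890 / 7 = 0.1271%
Σ(r − μ)² = (0.44 − 0.1271)² + (0.18 − 0.1271)² + … = 1.2601
σ = √[1.2601 / 6] = 0.4583%
IR = μ / tracking error = 0.1271 / 0.4583 = 0.2773

0.28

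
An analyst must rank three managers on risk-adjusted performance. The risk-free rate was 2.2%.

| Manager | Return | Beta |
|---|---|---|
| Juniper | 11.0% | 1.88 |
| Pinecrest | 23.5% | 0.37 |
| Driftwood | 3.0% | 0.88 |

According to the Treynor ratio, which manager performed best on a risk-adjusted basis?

Pinecrest

Juniper: Treynor = (11.0% − 2.2%) / 1.88 = 4.681
Pinecrest: Treynor = (23.5% − 2.2%) / 0.37 = 57.568
Driftwood: Treynor = (3.0% − 2.2%) / 0.88 = 0.909
Highest: Pinecrest (57.568).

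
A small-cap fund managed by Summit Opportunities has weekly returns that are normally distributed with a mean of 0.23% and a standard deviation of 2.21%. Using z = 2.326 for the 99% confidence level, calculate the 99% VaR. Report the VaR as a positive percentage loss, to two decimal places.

VaR (as % loss) = −(μ − z·σ) = −(0.23% − 2.326 × 2.21%) = −(-4.91046%) = 4.91046%

4.91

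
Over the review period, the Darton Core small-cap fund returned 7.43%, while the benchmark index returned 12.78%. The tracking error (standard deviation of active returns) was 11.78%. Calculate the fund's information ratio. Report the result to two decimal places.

-0.45

IR = (Rp − Rb) / TE = (7.43% − 12.78%) / 11.78% = -5.35% / 11.78% = -0.4542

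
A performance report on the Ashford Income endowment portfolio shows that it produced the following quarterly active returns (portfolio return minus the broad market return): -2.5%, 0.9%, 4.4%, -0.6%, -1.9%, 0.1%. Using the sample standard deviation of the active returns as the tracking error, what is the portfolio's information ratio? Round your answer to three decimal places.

0.027

Mean return r̄ = 0.40 / 6 = 0.0667%
Σ(r − r̄)² = 30.3733; sample σ = √(30.3733/5) = 2.4647%
IR = r̄ / tracking error = 0.0667 / 2.4647 = 0.0271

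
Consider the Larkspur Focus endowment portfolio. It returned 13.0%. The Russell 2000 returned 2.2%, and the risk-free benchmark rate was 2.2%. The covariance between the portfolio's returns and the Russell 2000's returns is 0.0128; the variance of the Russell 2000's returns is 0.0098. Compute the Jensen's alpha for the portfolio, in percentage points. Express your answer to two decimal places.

β = Cov / Var = 0.0128 / 0.0098 = 1.3061
E[R] = Rf + β(Rm − Rf) = 2.2% + 1.3061 × (2.2% − 2.2%) = 2.2000%
α = Rp − E[R] = 13.0% − 2.2000% = 10.8000

10.80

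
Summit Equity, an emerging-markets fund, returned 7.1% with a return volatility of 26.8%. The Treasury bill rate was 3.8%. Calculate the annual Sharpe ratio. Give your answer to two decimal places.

Sharpe = (Rp − Rf) / σp = (7.1% − 3.8%) / 26.8% = 3.30% / 26.8% = 0.1231

0.12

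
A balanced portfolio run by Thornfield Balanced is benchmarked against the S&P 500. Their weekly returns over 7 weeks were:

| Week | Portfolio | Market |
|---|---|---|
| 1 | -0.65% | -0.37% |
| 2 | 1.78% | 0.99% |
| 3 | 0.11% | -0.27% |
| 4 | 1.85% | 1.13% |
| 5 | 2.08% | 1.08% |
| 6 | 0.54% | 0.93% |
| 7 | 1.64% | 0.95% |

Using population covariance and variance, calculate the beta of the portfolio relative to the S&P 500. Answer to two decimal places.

r̄p = 1.0500%,  r̄m = 0.6343%
Cov = Σ(rp − r̄p)(rm − r̄m) / 7 = 0.5297
Var(rm) = Σ(rm − r̄m)² / 7 = 0.3692
β = Cov / Var = 0.5297 / 0.3692 = 1.4347

1.43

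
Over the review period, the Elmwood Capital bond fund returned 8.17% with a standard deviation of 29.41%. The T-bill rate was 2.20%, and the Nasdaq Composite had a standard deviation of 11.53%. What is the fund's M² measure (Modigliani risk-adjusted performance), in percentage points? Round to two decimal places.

Sharpe = (Rp − Rf) / σp = (8.17% − 2.20%) / 29.41% = 0.2030
M² = Rf + Sharpe × σm = 2.20% + 0.2030 × 11.53% = 4.5406%

4.54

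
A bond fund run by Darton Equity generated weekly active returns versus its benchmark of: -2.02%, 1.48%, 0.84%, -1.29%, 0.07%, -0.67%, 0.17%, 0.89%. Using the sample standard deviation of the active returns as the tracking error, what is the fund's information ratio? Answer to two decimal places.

-0.06

Mean return r̄ = -0.530 / 8 = -0.0663%
Σ(r − r̄)² = 9.8802; sample σ = √(9.8802/7) = 1.1880%
IR = r̄ / tracking error = -0.0663 / 1.1880 = -0.0558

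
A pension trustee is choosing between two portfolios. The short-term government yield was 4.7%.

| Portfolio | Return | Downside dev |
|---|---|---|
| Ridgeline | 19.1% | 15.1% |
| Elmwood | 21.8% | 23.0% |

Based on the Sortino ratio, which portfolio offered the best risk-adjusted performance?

Ridgeline

Ridgeline: Sortino ratio = (19.1% − 4.7%) / 15.1% = 0.954
Elmwood: Sortino ratio = (21.8% − 4.7%) / 23.0% = 0.743
Highest: Ridgeline (0.954).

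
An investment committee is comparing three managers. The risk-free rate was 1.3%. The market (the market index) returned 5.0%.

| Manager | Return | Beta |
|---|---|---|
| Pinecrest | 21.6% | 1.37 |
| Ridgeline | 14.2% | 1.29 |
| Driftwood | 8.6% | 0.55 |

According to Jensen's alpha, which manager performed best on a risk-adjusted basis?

Pinecrest: α = 21.6% − [1.3% + 1.37 × (5.0% − 1.3%)] = 15.231
Ridgeline: α = 14.2% − [1.3% + 1.29 × (5.0% − 1.3%)] = 8.127
Driftwood: α = 8.6% − [1.3% + 0.55 × (5.0% − 1.3%)] = 5.265
Highest: Pinecrest (15.231).

Pinecrest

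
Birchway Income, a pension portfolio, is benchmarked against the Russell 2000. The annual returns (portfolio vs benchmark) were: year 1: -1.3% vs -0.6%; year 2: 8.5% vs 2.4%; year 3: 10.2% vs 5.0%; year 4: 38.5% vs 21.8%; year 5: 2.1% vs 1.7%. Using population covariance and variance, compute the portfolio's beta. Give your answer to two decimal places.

1.73

r̄p = 11.6000%,  r̄m = 6.0600%
Cov = Σ(rp − r̄p)(rm − r̄m) / 5 = 112.7140
Var(rm) = Σ(rm − r̄m)² / 5 = 65.1264
β = Cov / Var = 112.7140 / 65.1264 = 1.7307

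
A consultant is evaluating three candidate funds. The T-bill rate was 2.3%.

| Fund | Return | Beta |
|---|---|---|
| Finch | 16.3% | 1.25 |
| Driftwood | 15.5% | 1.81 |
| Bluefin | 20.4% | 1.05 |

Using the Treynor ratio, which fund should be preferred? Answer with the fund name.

Finch: Treynor = (16.3% − 2.3%) / 1.25 = 11.200
Driftwood: Treynor = (15.5% − 2.3%) / 1.81 = 7.293
Bluefin: Treynor = (20.4% − 2.3%) / 1.05 = 17.238
Highest: Bluefin (17.238).

Bluefin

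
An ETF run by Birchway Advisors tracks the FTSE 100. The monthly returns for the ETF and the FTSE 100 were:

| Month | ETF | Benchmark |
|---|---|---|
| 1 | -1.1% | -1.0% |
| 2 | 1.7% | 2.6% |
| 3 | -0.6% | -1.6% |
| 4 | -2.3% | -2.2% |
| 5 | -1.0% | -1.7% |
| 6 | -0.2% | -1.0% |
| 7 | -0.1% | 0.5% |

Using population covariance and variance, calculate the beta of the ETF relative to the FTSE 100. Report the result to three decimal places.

0.673

r̄p = -0.5143%,  r̄m = -0.6286%
Cov = Σ(rp − r̄p)(rm − r̄m) / 7 = 1.5896
Var(rm) = Σ(rm − r̄m)² / 7 = 2.3620
β = Cov / Var = 1.5896 / 2.3620 = 0.6730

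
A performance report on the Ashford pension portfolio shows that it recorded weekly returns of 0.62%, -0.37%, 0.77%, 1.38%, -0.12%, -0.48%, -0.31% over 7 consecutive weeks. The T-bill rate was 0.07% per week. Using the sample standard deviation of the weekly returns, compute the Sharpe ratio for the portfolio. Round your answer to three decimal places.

Mean return r̄ = 1.490 / 7 = 0.2129%
Sample σ = √[Σ(r − r̄)² / 6] = √[3.0423 / 6] = √0.5071 = 0.7121%
Sharpe = (r̄ − rf) / σ = (0.2129 − 0.07) / 0.7121 = 0.1429 / 0.7121 = 0.2007

0.201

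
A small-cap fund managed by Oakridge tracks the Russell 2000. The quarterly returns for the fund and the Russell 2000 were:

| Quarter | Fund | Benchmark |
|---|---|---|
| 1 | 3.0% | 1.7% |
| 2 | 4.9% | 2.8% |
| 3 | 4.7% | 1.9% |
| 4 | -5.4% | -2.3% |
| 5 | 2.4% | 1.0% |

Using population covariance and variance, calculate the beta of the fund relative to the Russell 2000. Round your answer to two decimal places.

2.12

r̄p = 1.9200%,  r̄m = 1.0200%
Cov = Σ(rp − r̄p)(rm − r̄m) / 5 = 6.5556
Var(rm) = Σ(rm − r̄m)² / 5 = 3.0856
β = Cov / Var = 6.5556 / 3.0856 = 2.1246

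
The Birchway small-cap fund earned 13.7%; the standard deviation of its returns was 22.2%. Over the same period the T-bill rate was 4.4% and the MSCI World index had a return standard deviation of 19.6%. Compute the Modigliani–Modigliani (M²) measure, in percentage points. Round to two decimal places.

Sharpe = (Rp − Rf) / σp = (13.7% − 4.4%) / 22.2% = 0.4189
M² = Rf + Sharpe × σm = 4.4% + 0.4189 × 19.6% = 12.6104%

12.61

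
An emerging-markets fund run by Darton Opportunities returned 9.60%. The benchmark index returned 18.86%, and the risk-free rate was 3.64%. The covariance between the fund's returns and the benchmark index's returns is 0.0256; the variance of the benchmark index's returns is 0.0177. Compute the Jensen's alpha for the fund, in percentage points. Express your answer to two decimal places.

β = Cov / Var = 0.0256 / 0.0177 = 1.4463
E[R] = Rf + β(Rm − Rf) = 3.64% + 1.4463 × (18.86% − 3.64%) = 25.6527%
α = Rp − E[R] = 9.60% − 25.6527% = -16.0527

-16.05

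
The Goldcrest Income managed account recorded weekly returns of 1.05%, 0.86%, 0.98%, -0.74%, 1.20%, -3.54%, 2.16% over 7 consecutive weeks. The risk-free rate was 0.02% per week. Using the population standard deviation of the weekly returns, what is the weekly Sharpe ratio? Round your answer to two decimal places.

Mean return μ = 1.970 / 7 = 0.2814%
Σ(r − μ)² = (1.05 − 0.2814)² + (0.86 − 0.2814)² + … = 21.4329
population σ = √(21.4329 / 7) = √3.0618 = 1.7498%
Sharpe = (μ − rf) / σ = (0.2814 − 0.02) / 1.7498 = 0.2614 / 1.7498 = 0.1494

0.15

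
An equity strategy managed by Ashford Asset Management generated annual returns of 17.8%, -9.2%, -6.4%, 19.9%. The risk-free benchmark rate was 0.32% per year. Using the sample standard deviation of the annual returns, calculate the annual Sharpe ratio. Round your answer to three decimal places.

r̄ = (17.8 − 9.2 − 6.4 + 19.9) / 4 = 22.10 / 4 = 5.5250%
Σ(r − r̄)² = (17.8 − 5.5250)² + (-9.2 − 5.5250)² + … = 716.3475
sample σ = √(716.3475 / 3) = √238.7825 = 15.4526%
Sharpe = (r̄ − rf) / σ = (5.5250 − 0.32) / 15.4526 = 5.2050 / 15.4526 = 0.3368

0.337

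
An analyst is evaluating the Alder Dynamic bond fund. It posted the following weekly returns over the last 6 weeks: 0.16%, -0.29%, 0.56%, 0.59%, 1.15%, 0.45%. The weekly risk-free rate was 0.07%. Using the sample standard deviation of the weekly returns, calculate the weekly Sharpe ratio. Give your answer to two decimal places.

0.76

μ = (0.16 − 0.29 + 0.56 + 0.59 + 1.15 + 0.45) / 6 = 0.4367%
Σ(r − μ)² = (0.16 − 0.4367)² + (-0.29 − 0.4367)² + … = 1.1523
σ = √[1.1523 / 5] = 0.4801%
Sharpe = (μ − rf) / σ = (0.4367 − 0.07) / 0.4801 = 0.3667 / 0.4801 = 0.7638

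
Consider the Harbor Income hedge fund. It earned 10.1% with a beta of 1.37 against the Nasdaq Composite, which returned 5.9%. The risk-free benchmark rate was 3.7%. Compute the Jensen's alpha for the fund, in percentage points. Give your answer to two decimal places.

CAPM expected return = Rf + β(Rm − Rf) = 3.7% + 1.37 × (5.9% − 3.7%) = 3.7 + 1.37 × 2.20 = 6.7140%
Jensen's α = Rp − E[R] = 10.1% − 6.7140% = 3.3860

3.39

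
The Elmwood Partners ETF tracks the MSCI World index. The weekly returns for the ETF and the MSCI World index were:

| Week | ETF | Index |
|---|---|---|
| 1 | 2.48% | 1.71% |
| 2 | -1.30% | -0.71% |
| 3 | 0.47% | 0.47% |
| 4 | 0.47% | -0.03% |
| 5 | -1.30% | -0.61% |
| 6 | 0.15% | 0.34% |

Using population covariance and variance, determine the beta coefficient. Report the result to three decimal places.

r̄p = 0.1617%,  r̄m = 0.1950%
Cov = Σ(rp − r̄p)(rm − r̄m) / 6 = 1.0042
Var(rm) = Σ(rm − r̄m)² / 6 = 0.6516
β = Cov / Var = 1.0042 / 0.6516 = 1.5411

1.541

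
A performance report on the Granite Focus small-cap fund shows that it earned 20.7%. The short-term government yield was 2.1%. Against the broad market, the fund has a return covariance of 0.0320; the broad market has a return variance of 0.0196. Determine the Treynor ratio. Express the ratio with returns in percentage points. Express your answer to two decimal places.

β = Cov / Var = 0.0320 / 0.0196 = 1.6327
Treynor = (Rp − Rf) / β = (20.7% − 2.1%) / 1.6327 = 18.60 / 1.6327 = 11.3922

11.39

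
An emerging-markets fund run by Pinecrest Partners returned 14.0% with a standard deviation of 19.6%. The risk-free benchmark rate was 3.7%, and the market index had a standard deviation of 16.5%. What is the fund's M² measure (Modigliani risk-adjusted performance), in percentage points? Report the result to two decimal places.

12.37

Sharpe = (Rp − Rf) / σp = (14.0% − 3.7%) / 19.6% = 0.5255
M² = Rf + Sharpe × σm = 3.7% + 0.5255 × 16.5% = 12.3708%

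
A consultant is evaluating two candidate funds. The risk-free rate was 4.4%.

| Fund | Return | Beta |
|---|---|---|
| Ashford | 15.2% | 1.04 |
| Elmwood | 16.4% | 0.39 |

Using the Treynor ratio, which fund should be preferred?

Elmwood

Ashford: Treynor = (15.2% − 4.4%) / 1.04 = 10.385
Elmwood: Treynor = (16.4% − 4.4%) / 0.39 = 30.769
Highest: Elmwood (30.769).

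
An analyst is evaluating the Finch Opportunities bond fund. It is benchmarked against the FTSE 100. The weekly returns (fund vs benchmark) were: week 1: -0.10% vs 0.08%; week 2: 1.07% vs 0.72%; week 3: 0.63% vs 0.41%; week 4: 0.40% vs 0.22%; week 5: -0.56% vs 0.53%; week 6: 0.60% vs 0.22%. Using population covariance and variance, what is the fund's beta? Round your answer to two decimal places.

r̄p = 0.3400%,  r̄m = 0.3633%
Cov = Σ(rp − r̄p)(rm − r̄m) / 6 = 0.0338
Var(rm) = Σ(rm − r̄m)² / 6 = 0.0464
β = Cov / Var = 0.0338 / 0.0464 = 0.7284

0.73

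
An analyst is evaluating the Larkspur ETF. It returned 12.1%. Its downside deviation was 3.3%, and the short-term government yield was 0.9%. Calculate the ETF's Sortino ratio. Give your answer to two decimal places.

3.39

Sortino = (Rp − Rf) / σd = (12.1% − 0.9%) / 3.3% = 11.20% / 3.3% = 3.3939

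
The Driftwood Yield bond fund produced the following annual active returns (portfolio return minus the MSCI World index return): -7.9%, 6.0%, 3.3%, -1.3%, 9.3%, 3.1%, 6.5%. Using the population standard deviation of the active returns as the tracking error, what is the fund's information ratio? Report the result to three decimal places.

r̄ = (-7.9 + 6 + 3.3 − 1.3 + 9.3 + 3.1 + 6.5) / 7 = 19.00 / 7 = 2.7143%
Population std dev = √[197.7686 / 7] = 5.3153%
IR = r̄ / tracking error = 2.7143 / 5.3153 = 0.5107

0.511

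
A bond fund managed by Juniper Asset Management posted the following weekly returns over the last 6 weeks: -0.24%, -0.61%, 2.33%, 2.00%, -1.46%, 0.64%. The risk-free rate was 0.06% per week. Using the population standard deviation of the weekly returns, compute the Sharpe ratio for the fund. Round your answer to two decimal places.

Mean return r̄ = 2.660 / 6 = 0.4433%
Population std dev = √[11.2205 / 6] = 1.3675%
Sharpe = (r̄ − rf) / σ = (0.4433 − 0.06) / 1.3675 = 0.3833 / 1.3675 = 0.2803

0.28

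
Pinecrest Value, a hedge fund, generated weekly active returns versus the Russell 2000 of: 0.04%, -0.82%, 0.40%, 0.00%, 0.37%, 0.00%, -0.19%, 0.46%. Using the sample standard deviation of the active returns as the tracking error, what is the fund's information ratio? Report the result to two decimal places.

Mean return μ = 0.260 / 8 = 0.0325%
Σ(r − μ)² = (0.04 − 0.0325)² + (-0.82 − 0.0325)² + … = 1.2102
σ = √[1.2102 / 7] = 0.4158%
IR = μ / tracking error = 0.0325 / 0.4158 = 0.0782

0.08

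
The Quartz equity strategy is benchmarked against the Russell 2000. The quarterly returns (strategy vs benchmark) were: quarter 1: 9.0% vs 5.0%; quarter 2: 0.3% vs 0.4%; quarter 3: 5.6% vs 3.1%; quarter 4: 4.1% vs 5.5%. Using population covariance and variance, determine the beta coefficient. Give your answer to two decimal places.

1.16

r̄p = 4.7500%,  r̄m = 3.5000%
Cov = Σ(rp − r̄p)(rm − r̄m) / 4 = 4.6325
Var(rm) = Σ(rm − r̄m)² / 4 = 4.0050
β = Cov / Var = 4.6325 / 4.0050 = 1.1567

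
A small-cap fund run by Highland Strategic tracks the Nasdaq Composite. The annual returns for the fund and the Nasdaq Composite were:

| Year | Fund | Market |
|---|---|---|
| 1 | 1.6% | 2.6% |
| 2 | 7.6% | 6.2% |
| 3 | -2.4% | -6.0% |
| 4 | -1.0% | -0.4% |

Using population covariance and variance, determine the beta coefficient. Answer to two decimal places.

0.78

r̄p = 1.4500%,  r̄m = 0.6000%
Cov = Σ(rp − r̄p)(rm − r̄m) / 4 = 15.6500
Var(rm) = Σ(rm − r̄m)² / 4 = 19.9800
β = Cov / Var = 15.6500 / 19.9800 = 0.7833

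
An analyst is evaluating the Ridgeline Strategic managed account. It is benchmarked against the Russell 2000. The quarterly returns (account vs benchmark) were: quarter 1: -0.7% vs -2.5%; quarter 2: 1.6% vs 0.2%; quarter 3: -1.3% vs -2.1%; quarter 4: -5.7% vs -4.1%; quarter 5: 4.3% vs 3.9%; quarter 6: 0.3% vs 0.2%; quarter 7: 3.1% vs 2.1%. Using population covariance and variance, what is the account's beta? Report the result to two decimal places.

1.12

r̄p = 0.2286%,  r̄m = -0.3286%
Cov = Σ(rp − r̄p)(rm − r̄m) / 7 = 7.4337
Var(rm) = Σ(rm − r̄m)² / 7 = 6.6306
β = Cov / Var = 7.4337 / 6.6306 = 1.1211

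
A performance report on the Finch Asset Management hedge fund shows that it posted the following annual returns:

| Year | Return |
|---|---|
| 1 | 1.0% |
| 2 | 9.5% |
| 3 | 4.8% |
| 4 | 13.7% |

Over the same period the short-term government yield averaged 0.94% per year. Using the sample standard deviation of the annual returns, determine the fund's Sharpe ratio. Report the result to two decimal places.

r̄ = (1 + 9.5 + 4.8 + 13.7) / 4 = 29.00 / 4 = 7.2500%
Sample std dev = √[91.7300 / 3] = 5.5296%
Sharpe = (r̄ − rf) / σ = (7.2500 − 0.94) / 5.5296 = 6.3100 / 5.5296 = 1.1411

1.14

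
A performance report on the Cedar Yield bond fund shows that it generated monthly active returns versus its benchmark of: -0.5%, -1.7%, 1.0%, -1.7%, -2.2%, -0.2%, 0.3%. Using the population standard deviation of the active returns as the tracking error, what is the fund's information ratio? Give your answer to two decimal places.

-0.65

Mean return r̄ = -5.00 / 7 = -0.7143%
Σ(r − r̄)² = (-0.5 − (-0.7143))² + (-1.7 − (-0.7143))² + … = 8.4286
σ = √[8.4286 / 7] = 1.0973%
IR = r̄ / tracking error = -0.7143 / 1.0973 = -0.6510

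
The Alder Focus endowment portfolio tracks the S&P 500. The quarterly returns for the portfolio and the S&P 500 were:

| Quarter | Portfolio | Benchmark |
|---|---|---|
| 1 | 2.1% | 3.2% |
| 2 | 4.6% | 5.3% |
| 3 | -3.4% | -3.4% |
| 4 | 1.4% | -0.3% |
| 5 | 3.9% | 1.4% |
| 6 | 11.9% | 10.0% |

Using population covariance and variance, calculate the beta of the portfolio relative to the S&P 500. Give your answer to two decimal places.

r̄p = 3.4167%,  r̄m = 2.7000%
Cov = Σ(rp − r̄p)(rm − r̄m) / 6 = 18.5583
Var(rm) = Σ(rm − r̄m)² / 6 = 18.0333
β = Cov / Var = 18.5583 / 18.0333 = 1.0291

1.03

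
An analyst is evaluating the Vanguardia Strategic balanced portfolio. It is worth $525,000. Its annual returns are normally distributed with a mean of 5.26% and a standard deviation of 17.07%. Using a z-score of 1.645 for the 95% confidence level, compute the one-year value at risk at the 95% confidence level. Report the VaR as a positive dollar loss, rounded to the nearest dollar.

$119,806

Return at the 95% tail: μ − z·σ = 5.26% − 1.645 × 17.07% = 5.26 − 28.08015 = -22.82015%
VaR = −(-22.82015%) × $525,000 = 22.82015% × $525,000 = $119,806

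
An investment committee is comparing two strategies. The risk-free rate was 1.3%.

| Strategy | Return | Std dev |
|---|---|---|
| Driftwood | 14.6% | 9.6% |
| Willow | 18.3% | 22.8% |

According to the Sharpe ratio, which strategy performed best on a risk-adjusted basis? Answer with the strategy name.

Driftwood

Driftwood: Sharpe ratio = (14.6% − 1.3%) / 9.6% = 1.385
Willow: Sharpe ratio = (18.3% − 1.3%) / 22.8% = 0.746
Highest: Driftwood (1.385).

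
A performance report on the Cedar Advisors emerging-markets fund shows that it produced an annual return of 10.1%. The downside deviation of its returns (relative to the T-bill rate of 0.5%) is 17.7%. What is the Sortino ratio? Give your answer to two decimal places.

Sortino = (Rp − Rf) / σd = (10.1% − 0.5%) / 17.7% = 9.60% / 17.7% = 0.5424

0.54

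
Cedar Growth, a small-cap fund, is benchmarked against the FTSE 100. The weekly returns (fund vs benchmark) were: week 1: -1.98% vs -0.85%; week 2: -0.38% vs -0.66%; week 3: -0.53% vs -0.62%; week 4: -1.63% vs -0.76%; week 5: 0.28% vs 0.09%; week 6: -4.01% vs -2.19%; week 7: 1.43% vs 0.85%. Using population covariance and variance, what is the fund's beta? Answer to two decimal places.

r̄p = -0.9743%,  r̄m = -0.5914%
Cov = Σ(rp − r̄p)(rm − r̄m) / 7 = 1.3558
Var(rm) = Σ(rm − r̄m)² / 7 = 0.7426
β = Cov / Var = 1.3558 / 0.7426 = 1.8257

1.83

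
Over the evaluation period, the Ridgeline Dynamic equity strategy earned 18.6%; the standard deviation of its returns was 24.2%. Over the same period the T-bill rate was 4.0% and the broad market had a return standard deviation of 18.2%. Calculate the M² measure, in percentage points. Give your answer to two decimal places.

14.98

Sharpe = (Rp − Rf) / σp = (18.6% − 4.0%) / 24.2% = 0.6033
M² = Rf + Sharpe × σm = 4.0% + 0.6033 × 18.2% = 14.9801%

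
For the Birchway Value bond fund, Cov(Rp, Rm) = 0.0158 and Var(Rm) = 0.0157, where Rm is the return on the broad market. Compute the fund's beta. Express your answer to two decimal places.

1.01

β = Cov(Rp, Rm) / Var(Rm) = 0.0158 / 0.0157 = 1.0064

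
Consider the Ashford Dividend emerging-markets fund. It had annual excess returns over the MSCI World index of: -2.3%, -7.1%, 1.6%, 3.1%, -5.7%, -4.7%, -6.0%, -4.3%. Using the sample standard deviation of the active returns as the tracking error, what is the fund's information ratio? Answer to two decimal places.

-0.86

r̄ = (-2.3 − 7.1 + 1.6 + 3.1 − 5.7 − 4.7 − 6 − 4.3) / 8 = -25.40 / 8 = -3.1750%
Σ(r − r̄)² = (-2.3 − (-3.1750))² + (-7.1 − (-3.1750))² + … = 96.2950
σ = √[96.2950 / 7] = 3.7090%
IR = r̄ / tracking error = -3.1750 / 3.7090 = -0.8560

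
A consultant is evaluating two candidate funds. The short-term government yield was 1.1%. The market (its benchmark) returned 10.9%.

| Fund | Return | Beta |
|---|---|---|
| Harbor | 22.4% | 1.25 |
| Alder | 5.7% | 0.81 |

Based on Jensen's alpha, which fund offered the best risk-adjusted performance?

Harbor

Harbor: α = 22.4% − [1.1% + 1.25 × (10.9% − 1.1%)] = 9.050
Alder: α = 5.7% − [1.1% + 0.81 × (10.9% − 1.1%)] = -3.338
Highest: Harbor (9.050).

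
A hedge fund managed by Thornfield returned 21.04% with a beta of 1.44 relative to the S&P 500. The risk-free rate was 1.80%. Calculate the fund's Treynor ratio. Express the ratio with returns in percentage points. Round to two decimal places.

13.36

Treynor = (Rp − Rf) / β = (21.04% − 1.80%) / 1.44 = 19.24 / 1.44 = 13.3611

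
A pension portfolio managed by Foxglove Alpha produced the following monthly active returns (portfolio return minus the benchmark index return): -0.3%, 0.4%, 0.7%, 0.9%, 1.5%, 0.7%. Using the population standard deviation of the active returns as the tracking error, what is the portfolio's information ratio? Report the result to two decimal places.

1.20

μ = (-0.3 + 0.4 + 0.7 + 0.9 + 1.5 + 0.7) / 6 = 0.6500%
Population σ = √[Σ(r − μ)² / 6] = √[1.7550 / 6] = √0.2925 = 0.5408%
IR = μ / tracking error = 0.6500 / 0.5408 = 1.2019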